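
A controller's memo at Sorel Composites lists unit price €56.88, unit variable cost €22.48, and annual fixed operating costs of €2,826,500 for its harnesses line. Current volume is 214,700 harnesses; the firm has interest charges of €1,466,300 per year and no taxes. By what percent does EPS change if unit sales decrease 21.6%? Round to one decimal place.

Total contribution margin = 214,700 × €34.40 = €7,385,680.00.
Operating income = contribution − fixed costs = €7,385,680.00 − €2,826,500 = €4,559,180.00.
After interest of €1,466,300.00, pre-tax earnings = €3,092,880.00.
DCL = total CM / (EBIT − I) = €7,385,680.00 / €3,092,880.00 = 2.3880.
EPS therefore changes by 2.3880 × (-21.6%) = -51.6%.

-51.6%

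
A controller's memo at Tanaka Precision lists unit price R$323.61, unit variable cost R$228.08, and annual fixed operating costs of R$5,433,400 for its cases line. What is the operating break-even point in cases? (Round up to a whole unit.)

56,877 cases

Unit CM = price − variable cost = R$323.61 − R$228.08 = R$95.53.
Break-even volume = fixed costs ÷ CM per unit = R$5,433,400 ÷ R$95.53 = 56,876.37, so 56,877 cases.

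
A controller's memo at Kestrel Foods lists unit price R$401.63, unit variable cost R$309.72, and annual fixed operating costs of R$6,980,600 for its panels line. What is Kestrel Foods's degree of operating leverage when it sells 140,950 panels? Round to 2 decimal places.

2.17

Contribution at this volume is 140,950 × R$91.91 = R$12,954,714.50.
Operating income = contribution − fixed costs = R$12,954,714.50 − R$6,980,600 = R$5,974,114.50.
Degree of operating leverage = R$12,954,714.50 / R$5,974,114.50 = 2.1685.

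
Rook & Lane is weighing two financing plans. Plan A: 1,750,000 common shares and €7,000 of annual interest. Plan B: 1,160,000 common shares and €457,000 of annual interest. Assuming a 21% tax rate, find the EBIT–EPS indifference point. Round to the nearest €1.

€1,341,746

Set EPS_A = EPS_B: (EBIT − €7,000)(1 − 0.21) ÷ 1,750,000 = (EBIT − €457,000)(1 − 0.21) ÷ 1,160,000.
The (1 − t) factor cancels: (EBIT − 7,000) × 1,160,000 = (EBIT − 457,000) × 1,750,000.
Solving, EBIT = (457,000·1,750,000 − 7,000·1,160,000) / (1,750,000 − 1,160,000) = 791,630,000,000 / 590,000 = 1,341,745.76.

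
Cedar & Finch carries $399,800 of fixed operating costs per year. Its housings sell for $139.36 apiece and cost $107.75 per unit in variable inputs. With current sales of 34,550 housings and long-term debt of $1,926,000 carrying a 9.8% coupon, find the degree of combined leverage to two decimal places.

At 34,550 units, contribution = 34,550 × $31.61 = $1,092,125.50.
EBIT = $1,092,125.50 − $399,800 = $692,325.50. Interest = $188,748.00.
DOL = $1,092,125.50 ÷ $692,325.50 = 1.5775; DFL = $692,325.50 ÷ $503,577.50 = 1.3748.
Combined leverage = 1.5775 × 1.3748 = 2.1687.

2.17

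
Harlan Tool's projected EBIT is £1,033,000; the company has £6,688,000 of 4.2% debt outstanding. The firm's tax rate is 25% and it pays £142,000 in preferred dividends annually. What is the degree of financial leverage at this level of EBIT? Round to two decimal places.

Annual interest charges come to £280,896.00.
Pre-tax preferred-dividend burden = £142,000 ÷ (1 − 0.25) = £189,333.33.
DFL = EBIT ÷ [EBIT − I − D_p/(1−t)] = £1,033,000 ÷ [£1,033,000 − £280,896.00 − £189,333.33] = £1,033,000 ÷ £562,770.67 = 1.8356.

1.84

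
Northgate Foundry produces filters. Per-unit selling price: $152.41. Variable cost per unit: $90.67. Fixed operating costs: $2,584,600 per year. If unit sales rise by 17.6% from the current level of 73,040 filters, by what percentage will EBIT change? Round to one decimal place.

+41.2%

Contribution at this volume is 73,040 × $61.74 = $4,509,489.60.
Operating income = contribution − fixed costs = $4,509,489.60 − $2,584,600 = $1,924,889.60.
So DOL = total CM / EBIT = $4,509,489.60 / $1,924,889.60 = 2.3427.
Operating income changes by 2.3427 × +17.6% = +41.2%.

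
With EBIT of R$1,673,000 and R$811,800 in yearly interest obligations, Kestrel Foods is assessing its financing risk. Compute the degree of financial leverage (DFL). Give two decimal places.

1.94

Annual interest charges come to R$811,800.00.
Degree of financial leverage = EBIT / (EBIT − interest) = R$1,673,000 / R$861,200.00 = 1.9426.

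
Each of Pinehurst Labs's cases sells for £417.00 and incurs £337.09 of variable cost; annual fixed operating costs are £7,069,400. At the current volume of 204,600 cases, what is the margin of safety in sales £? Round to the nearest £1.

£48,427,450

Each unit contributes £417.00 − £337.09 = £79.91. Break-even units = £7,069,400 ÷ £79.91 = 88,467.03; break-even revenue = 88,467.03 × £417.00 = £36,890,749.59.
Actual sales revenue = 204,600 × £417.00 = £85,318,200.00.
Margin of safety = £85,318,200.00 − £36,890,749.59 = £48,427,450.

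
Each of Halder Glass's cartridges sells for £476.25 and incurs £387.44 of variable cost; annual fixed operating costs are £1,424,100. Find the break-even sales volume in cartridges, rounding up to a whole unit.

16,036 cartridges

Each unit contributes £476.25 − £387.44 = £88.81.
Units to break even: £1,424,100 ÷ £88.81 = 16,035.36, rounded up to 16,036.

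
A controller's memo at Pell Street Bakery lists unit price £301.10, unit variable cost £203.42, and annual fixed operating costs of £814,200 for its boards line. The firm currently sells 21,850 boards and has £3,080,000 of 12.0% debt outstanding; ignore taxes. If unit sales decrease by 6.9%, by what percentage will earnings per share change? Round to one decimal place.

At 21,850 units, contribution = 21,850 × £97.68 = £2,134,308.00.
Subtracting fixed costs: EBIT = £2,134,308.00 − £814,200 = £1,320,108.00.
Interest = £369,600.00, so EBIT − I = £950,508.00.
Degree of combined leverage = contribution ÷ (EBIT − I) = £2,134,308.00 ÷ £950,508.00 = 2.2454.
%ΔEPS = DCL × %ΔSales = 2.2454 × -6.9% = -15.5%.

-15.5%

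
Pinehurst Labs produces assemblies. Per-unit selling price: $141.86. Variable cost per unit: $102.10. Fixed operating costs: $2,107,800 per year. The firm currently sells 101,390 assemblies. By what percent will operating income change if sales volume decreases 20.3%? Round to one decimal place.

-42.5%

At 101,390 units, contribution = 101,390 × $39.76 = $4,031,266.40.
Operating income = contribution − fixed costs = $4,031,266.40 − $2,107,800 = $1,923,466.40.
Degree of operating leverage = $4,031,266.40 / $1,923,466.40 = 2.0958.
%ΔEBIT = DOL × %ΔSales = 2.0958 × -20.3% = -42.5%.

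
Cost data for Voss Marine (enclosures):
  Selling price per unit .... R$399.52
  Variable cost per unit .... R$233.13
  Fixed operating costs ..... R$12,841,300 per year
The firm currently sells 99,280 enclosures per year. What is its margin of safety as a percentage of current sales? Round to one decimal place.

Unit CM = price − variable cost = R$399.52 − R$233.13 = R$166.39. Break-even units = R$12,841,300 ÷ R$166.39 = 77,175.91; break-even revenue = 77,175.91 × R$399.52 = R$30,833,320.37.
Actual sales revenue = 99,280 × R$399.52 = R$39,664,345.60.
Margin of safety = (R$39,664,345.60 − R$30,833,320.37) ÷ R$39,664,345.60 = 22.3%.

22.3%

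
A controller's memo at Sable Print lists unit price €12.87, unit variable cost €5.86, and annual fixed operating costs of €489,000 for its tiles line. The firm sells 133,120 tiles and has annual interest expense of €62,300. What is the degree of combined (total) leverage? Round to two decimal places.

At 133,120 units, contribution = 133,120 × €7.01 = €933,171.20.
Operating income = contribution − fixed costs = €933,171.20 − €489,000 = €444,171.20. Interest = €62,300.00, so EBIT − I = €381,871.20.
DCL = contribution ÷ (EBIT − I) = €933,171.20 ÷ €381,871.20 = 2.4437.

2.44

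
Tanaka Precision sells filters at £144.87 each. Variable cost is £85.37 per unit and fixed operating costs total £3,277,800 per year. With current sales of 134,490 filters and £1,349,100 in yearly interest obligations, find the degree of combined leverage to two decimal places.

Total contribution margin = 134,490 × £59.50 = £8,002,155.00.
Subtracting fixed costs: EBIT = £8,002,155.00 − £3,277,800 = £4,724,355.00. Interest = £1,349,100.00.
DOL = £8,002,155.00 ÷ £4,724,355.00 = 1.6938; DFL = £4,724,355.00 ÷ £3,375,255.00 = 1.3997.
Combined leverage = 1.6938 × 1.3997 = 2.3708.

2.37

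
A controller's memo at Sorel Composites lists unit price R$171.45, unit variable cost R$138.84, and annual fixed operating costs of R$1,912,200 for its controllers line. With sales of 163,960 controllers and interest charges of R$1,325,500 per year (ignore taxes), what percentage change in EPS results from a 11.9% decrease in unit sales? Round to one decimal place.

-30.2%

Contribution at this volume is 163,960 × R$32.61 = R$5,346,735.60.
Operating income = contribution − fixed costs = R$5,346,735.60 − R$1,912,200 = R$3,434,535.60.
Interest = R$1,325,500.00, so EBIT − I = R$2,109,035.60.
Degree of combined leverage = contribution ÷ (EBIT − I) = R$5,346,735.60 ÷ R$2,109,035.60 = 2.5352.
EPS therefore changes by 2.5352 × (-11.9%) = -30.2%.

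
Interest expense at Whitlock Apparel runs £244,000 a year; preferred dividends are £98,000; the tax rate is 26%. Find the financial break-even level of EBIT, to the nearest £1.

Preferred dividends are paid after tax, so their pre-tax equivalent is £98,000 ÷ (1 − 0.26) = £132,432.43.
EPS = 0 when EBIT covers interest plus the pre-tax preferred burden: £244,000 + £132,432.43 = £376,432.43.

£376,432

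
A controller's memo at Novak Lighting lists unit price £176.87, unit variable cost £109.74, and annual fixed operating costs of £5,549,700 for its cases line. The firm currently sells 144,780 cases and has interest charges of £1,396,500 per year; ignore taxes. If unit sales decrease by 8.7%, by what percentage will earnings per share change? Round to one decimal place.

-30.5%

At 144,780 units, contribution = 144,780 × £67.13 = £9,719,081.40.
Operating income = contribution − fixed costs = £9,719,081.40 − £5,549,700 = £4,169,381.40.
After interest of £1,396,500.00, pre-tax earnings = £2,772,881.40.
Degree of combined leverage = contribution ÷ (EBIT − I) = £9,719,081.40 ÷ £2,772,881.40 = 3.5050.
%ΔEPS = DCL × %ΔSales = 3.5050 × -8.7% = -30.5%.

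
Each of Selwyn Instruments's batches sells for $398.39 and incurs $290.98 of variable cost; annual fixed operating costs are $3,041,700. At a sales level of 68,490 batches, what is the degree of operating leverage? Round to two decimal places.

1.70

Total contribution margin = 68,490 × $107.41 = $7,356,510.90.
Operating income = contribution − fixed costs = $7,356,510.90 − $3,041,700 = $4,314,810.90.
Degree of operating leverage = $7,356,510.90 / $4,314,810.90 = 1.7049.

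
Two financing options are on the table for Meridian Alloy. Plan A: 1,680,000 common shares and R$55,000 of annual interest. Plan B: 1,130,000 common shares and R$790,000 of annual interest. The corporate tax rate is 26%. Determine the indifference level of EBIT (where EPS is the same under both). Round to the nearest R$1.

At indifference, (EBIT − 55,000)(1 − t)/1,680,000 = (EBIT − 790,000)(1 − t)/1,130,000.
The (1 − t) factor cancels: (EBIT − 55,000) × 1,130,000 = (EBIT − 790,000) × 1,680,000.
EBIT × (1,680,000 − 1,130,000) = 790,000 × 1,680,000 − 55,000 × 1,130,000 = 1,265,050,000,000, so EBIT = 1,265,050,000,000 ÷ 550,000 = 2,300,090.91.

R$2,300,091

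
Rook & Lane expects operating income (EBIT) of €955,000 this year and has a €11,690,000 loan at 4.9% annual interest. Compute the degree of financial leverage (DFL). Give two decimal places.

2.50

Annual interest charges come to €572,810.00.
Degree of financial leverage = EBIT / (EBIT − interest) = €955,000 / €382,190.00 = 2.4988.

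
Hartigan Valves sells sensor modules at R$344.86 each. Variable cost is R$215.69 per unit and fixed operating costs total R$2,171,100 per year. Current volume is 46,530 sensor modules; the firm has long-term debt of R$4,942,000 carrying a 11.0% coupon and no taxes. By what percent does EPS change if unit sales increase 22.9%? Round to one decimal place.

+41.8%

Total contribution margin = 46,530 × R$129.17 = R$6,010,280.10.
EBIT = R$6,010,280.10 − R$2,171,100 = R$3,839,180.10.
Interest = R$543,620.00, so EBIT − I = R$3,295,560.10.
Degree of combined leverage = contribution ÷ (EBIT − I) = R$6,010,280.10 ÷ R$3,295,560.10 = 1.8238.
%ΔEPS = DCL × %ΔSales = 1.8238 × +22.9% = +41.8%.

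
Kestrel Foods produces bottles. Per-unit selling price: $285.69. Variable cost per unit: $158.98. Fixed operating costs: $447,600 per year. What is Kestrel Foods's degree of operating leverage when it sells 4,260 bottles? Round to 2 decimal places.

Total contribution margin = 4,260 × $126.71 = $539,784.60.
Operating income = contribution − fixed costs = $539,784.60 − $447,600 = $92,184.60.
Degree of operating leverage = $539,784.60 / $92,184.60 = 5.8555.

5.86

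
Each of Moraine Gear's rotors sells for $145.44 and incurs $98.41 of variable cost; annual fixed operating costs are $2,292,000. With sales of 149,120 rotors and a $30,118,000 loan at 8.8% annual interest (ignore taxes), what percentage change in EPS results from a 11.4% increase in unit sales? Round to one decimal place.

At 149,120 units, contribution = 149,120 × $47.03 = $7,013,113.60.
Subtracting fixed costs: EBIT = $7,013,113.60 − $2,292,000 = $4,721,113.60.
After interest of $2,650,384.00, pre-tax earnings = $2,070,729.60.
Degree of combined leverage = contribution ÷ (EBIT − I) = $7,013,113.60 ÷ $2,070,729.60 = 3.3868.
%ΔEPS = DCL × %ΔSales = 3.3868 × +11.4% = +38.6%.

+38.6%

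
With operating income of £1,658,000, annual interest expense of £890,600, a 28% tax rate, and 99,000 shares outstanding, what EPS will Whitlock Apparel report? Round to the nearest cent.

£5.58

Interest = £890,600.00, so EBT = £1,658,000 − £890,600.00 = £767,400.00.
After tax at 28%: net income = £767,400.00 × 0.72 = £552,528.00.
EPS = £552,528.00 ÷ 99,000 = £5.58.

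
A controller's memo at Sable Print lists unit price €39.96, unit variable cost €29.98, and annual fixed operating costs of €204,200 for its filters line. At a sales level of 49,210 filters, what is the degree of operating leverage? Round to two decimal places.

Contribution at this volume is 49,210 × €9.98 = €491,115.80.
Operating income = contribution − fixed costs = €491,115.80 − €204,200 = €286,915.80.
DOL = contribution ÷ EBIT = €491,115.80 ÷ €286,915.80 = 1.7117.

1.71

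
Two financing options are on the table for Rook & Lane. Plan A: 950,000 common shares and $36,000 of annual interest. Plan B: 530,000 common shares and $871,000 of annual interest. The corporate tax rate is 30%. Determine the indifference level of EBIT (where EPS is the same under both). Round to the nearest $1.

$1,924,690

At indifference, (EBIT − 36,000)(1 − t)/950,000 = (EBIT − 871,000)(1 − t)/530,000.
Cancelling (1 − t) and cross-multiplying: 530,000·(EBIT − 36,000) = 950,000·(EBIT − 871,000).
EBIT × (950,000 − 530,000) = 871,000 × 950,000 − 36,000 × 530,000 = 808,370,000,000, so EBIT = 808,370,000,000 ÷ 420,000 = 1,924,690.48.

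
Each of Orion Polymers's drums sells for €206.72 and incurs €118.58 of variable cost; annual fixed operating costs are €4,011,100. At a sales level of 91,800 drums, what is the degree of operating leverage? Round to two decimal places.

Contribution at this volume is 91,800 × €88.14 = €8,091,252.00.
EBIT = €8,091,252.00 − €4,011,100 = €4,080,152.00.
So DOL = total CM / EBIT = €8,091,252.00 / €4,080,152.00 = 1.9831.

1.98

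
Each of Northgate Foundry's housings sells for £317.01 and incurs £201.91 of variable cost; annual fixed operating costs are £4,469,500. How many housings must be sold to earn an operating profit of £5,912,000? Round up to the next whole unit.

90,196 housings

Each unit contributes £317.01 − £201.91 = £115.10.
Required volume = (fixed costs + target profit) ÷ CM = (£4,469,500 + £5,912,000) ÷ £115.10 = 90,195.48, so 90,196 housings.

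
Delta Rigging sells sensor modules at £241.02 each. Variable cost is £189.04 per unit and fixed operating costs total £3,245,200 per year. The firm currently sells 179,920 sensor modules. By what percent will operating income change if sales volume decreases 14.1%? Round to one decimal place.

-21.6%

Contribution at this volume is 179,920 × £51.98 = £9,352,241.60.
EBIT = £9,352,241.60 − £3,245,200 = £6,107,041.60.
DOL = contribution ÷ EBIT = £9,352,241.60 ÷ £6,107,041.60 = 1.5314.
So EBIT moves 1.5314 × (-14.1%) = -21.6%.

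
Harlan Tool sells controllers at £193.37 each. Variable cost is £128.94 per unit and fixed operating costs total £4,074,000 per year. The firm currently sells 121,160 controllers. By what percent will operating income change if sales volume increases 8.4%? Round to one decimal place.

+17.6%

At 121,160 units, contribution = 121,160 × £64.43 = £7,806,338.80.
Subtracting fixed costs: EBIT = £7,806,338.80 − £4,074,000 = £3,732,338.80.
DOL = contribution ÷ EBIT = £7,806,338.80 ÷ £3,732,338.80 = 2.0915.
Operating income changes by 2.0915 × +8.4% = +17.6%.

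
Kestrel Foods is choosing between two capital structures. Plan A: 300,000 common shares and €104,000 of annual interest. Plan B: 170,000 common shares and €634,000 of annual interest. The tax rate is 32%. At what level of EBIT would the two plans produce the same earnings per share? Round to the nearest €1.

Set EPS_A = EPS_B: (EBIT − €104,000)(1 − 0.32) ÷ 300,000 = (EBIT − €634,000)(1 − 0.32) ÷ 170,000.
Cancelling (1 − t) and cross-multiplying: 170,000·(EBIT − 104,000) = 300,000·(EBIT − 634,000).
Solving, EBIT = (634,000·300,000 − 104,000·170,000) / (300,000 − 170,000) = 172,520,000,000 / 130,000 = 1,327,076.92.

€1,327,077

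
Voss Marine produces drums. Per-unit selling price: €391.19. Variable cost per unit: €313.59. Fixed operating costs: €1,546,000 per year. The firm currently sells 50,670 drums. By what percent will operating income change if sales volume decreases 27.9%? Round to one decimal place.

At 50,670 units, contribution = 50,670 × €77.60 = €3,931,992.00.
Operating income = contribution − fixed costs = €3,931,992.00 − €1,546,000 = €2,385,992.00.
So DOL = total CM / EBIT = €3,931,992.00 / €2,385,992.00 = 1.6479.
%ΔEBIT = DOL × %ΔSales = 1.6479 × -27.9% = -46.0%.

-46.0%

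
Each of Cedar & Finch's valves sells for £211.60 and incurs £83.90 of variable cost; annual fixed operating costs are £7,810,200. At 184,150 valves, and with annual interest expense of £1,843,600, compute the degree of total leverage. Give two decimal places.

1.70

Contribution at this volume is 184,150 × £127.70 = £23,515,955.00.
Subtracting fixed costs: EBIT = £23,515,955.00 − £7,810,200 = £15,705,755.00. Interest = £1,843,600.00.
DOL = £23,515,955.00 ÷ £15,705,755.00 = 1.4973; DFL = £15,705,755.00 ÷ £13,862,155.00 = 1.1330.
DCL = DOL × DFL = 1.4973 × 1.1330 = 1.6964.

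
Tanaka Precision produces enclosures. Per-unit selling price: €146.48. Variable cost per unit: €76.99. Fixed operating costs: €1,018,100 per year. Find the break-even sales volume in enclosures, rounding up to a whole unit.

Contribution margin per unit = €146.48 − €76.99 = €69.49.
Break-even Q = €1,018,100 / €69.49 = 14,651.03 → 14,652 enclosures.

14,652 enclosures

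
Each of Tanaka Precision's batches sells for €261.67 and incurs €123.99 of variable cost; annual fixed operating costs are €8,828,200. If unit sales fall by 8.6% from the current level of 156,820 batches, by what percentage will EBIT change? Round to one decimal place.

Total contribution margin = 156,820 × €137.68 = €21,590,977.60.
EBIT = €21,590,977.60 − €8,828,200 = €12,762,777.60.
DOL = contribution ÷ EBIT = €21,590,977.60 ÷ €12,762,777.60 = 1.6917.
%ΔEBIT = DOL × %ΔSales = 1.6917 × -8.6% = -14.5%.

-14.5%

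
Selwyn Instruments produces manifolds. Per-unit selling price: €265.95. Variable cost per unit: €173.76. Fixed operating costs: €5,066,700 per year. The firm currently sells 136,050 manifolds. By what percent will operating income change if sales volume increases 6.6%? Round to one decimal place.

+11.1%

Total contribution margin = 136,050 × €92.19 = €12,542,449.50.
Subtracting fixed costs: EBIT = €12,542,449.50 − €5,066,700 = €7,475,749.50.
So DOL = total CM / EBIT = €12,542,449.50 / €7,475,749.50 = 1.6778.
%ΔEBIT = DOL × %ΔSales = 1.6778 × +6.6% = +11.1%.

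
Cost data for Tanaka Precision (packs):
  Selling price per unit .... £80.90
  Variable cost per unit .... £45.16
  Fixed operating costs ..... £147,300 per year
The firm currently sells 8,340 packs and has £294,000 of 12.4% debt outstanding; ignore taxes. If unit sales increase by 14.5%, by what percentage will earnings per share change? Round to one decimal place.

Total contribution margin = 8,340 × £35.74 = £298,071.60.
Operating income = contribution − fixed costs = £298,071.60 − £147,300 = £150,771.60.
Interest = £36,456.00, so EBIT − I = £114,315.60.
Degree of combined leverage = contribution ÷ (EBIT − I) = £298,071.60 ÷ £114,315.60 = 2.6074.
%ΔEPS = DCL × %ΔSales = 2.6074 × +14.5% = +37.8%.

+37.8%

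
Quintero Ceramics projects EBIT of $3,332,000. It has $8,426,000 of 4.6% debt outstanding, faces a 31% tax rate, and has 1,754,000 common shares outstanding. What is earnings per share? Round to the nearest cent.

$1.16

Interest = $387,596.00, so EBT = $3,332,000 − $387,596.00 = $2,944,404.00.
Net income = $2,944,404.00 × (1 − 0.31) = $2,031,638.76.
EPS = $2,031,638.76 ÷ 1,754,000 = $1.16.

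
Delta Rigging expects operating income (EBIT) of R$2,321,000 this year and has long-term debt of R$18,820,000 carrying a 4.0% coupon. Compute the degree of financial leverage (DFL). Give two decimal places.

Interest = R$752,800.00.
DFL = EBIT ÷ (EBIT − I) = R$2,321,000 ÷ (R$2,321,000 − R$752,800.00) = R$2,321,000 ÷ R$1,568,200.00 = 1.4800.

1.48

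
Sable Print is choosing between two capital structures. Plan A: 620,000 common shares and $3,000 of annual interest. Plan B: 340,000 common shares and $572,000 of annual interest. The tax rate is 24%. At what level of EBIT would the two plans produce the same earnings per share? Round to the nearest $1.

$1,262,929

At indifference, (EBIT − 3,000)(1 − t)/620,000 = (EBIT − 572,000)(1 − t)/340,000.
Cancelling (1 − t) and cross-multiplying: 340,000·(EBIT − 3,000) = 620,000·(EBIT − 572,000).
Solving, EBIT = (572,000·620,000 − 3,000·340,000) / (620,000 − 340,000) = 353,620,000,000 / 280,000 = 1,262,928.57.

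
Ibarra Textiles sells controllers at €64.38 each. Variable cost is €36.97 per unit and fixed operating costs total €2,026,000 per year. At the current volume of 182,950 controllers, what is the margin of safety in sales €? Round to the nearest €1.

€7,019,697

Unit CM = price − variable cost = €64.38 − €36.97 = €27.41. Break-even units = €2,026,000 ÷ €27.41 = 73,914.63; break-even revenue = 73,914.63 × €64.38 = €4,758,623.86.
Actual sales revenue = 182,950 × €64.38 = €11,778,321.00.
Margin of safety = €11,778,321.00 − €4,758,623.86 = €7,019,697.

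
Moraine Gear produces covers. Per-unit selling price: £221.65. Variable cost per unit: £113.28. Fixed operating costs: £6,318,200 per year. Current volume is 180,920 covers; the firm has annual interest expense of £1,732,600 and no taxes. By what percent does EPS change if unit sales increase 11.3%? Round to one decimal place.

+19.2%

Contribution at this volume is 180,920 × £108.37 = £19,606,300.40.
Subtracting fixed costs: EBIT = £19,606,300.40 − £6,318,200 = £13,288,100.40.
After interest of £1,732,600.00, pre-tax earnings = £11,555,500.40.
Degree of combined leverage = contribution ÷ (EBIT − I) = £19,606,300.40 ÷ £11,555,500.40 = 1.6967.
EPS therefore changes by 1.6967 × (+11.3%) = +19.2%.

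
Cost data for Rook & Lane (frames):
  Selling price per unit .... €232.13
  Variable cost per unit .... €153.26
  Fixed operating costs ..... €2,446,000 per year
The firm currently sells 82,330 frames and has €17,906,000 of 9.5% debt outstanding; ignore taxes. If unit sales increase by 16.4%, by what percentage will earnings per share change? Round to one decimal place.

+45.4%

At 82,330 units, contribution = 82,330 × €78.87 = €6,493,367.10.
Operating income = contribution − fixed costs = €6,493,367.10 − €2,446,000 = €4,047,367.10.
After interest of €1,701,070.00, pre-tax earnings = €2,346,297.10.
Degree of combined leverage = contribution ÷ (EBIT − I) = €6,493,367.10 ÷ €2,346,297.10 = 2.7675.
%ΔEPS = DCL × %ΔSales = 2.7675 × +16.4% = +45.4%.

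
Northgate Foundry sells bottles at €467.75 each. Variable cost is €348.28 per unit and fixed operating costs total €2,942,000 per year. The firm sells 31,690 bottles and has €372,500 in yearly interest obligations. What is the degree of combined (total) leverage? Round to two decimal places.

At 31,690 units, contribution = 31,690 × €119.47 = €3,786,004.30.
Operating income = contribution − fixed costs = €3,786,004.30 − €2,942,000 = €844,004.30. Interest = €372,500.00, so EBIT − I = €471,504.30.
Degree of total leverage = total CM / (EBIT − interest) = €3,786,004.30 / €471,504.30 = 8.0296.

8.03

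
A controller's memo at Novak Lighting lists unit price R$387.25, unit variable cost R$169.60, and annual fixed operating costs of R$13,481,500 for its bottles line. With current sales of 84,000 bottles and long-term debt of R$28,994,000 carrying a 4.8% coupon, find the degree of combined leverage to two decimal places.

5.36

Total contribution margin = 84,000 × R$217.65 = R$18,282,600.00.
Subtracting fixed costs: EBIT = R$18,282,600.00 − R$13,481,500 = R$4,801,100.00. Interest = R$1,391,712.00.
DOL = R$18,282,600.00 ÷ R$4,801,100.00 = 3.8080; DFL = R$4,801,100.00 ÷ R$3,409,388.00 = 1.4082.
DCL = DOL × DFL = 3.8080 × 1.4082 = 5.3624.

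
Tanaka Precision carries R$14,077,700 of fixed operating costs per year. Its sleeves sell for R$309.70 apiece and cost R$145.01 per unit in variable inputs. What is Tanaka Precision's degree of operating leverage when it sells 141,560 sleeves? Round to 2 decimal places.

2.52

Contribution at this volume is 141,560 × R$164.69 = R$23,313,516.40.
EBIT = R$23,313,516.40 − R$14,077,700 = R$9,235,816.40.
So DOL = total CM / EBIT = R$23,313,516.40 / R$9,235,816.40 = 2.5243.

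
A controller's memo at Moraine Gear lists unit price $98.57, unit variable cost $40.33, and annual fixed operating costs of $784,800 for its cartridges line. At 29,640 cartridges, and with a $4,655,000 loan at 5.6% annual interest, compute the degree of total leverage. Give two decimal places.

Contribution at this volume is 29,640 × $58.24 = $1,726,233.60.
Operating income = contribution − fixed costs = $1,726,233.60 − $784,800 = $941,433.60. Interest = $260,680.00.
DOL = $1,726,233.60 ÷ $941,433.60 = 1.8336; DFL = $941,433.60 ÷ $680,753.60 = 1.3829.
Combined leverage = 1.8336 × 1.3829 = 2.5357.

2.54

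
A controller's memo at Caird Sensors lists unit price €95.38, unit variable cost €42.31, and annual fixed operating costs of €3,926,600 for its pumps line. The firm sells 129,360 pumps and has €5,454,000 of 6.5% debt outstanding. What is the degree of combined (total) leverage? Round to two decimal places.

2.66

At 129,360 units, contribution = 129,360 × €53.07 = €6,865,135.20.
Operating income = contribution − fixed costs = €6,865,135.20 − €3,926,600 = €2,938,535.20. Interest = €354,510.00, so EBIT − I = €2,584,025.20.
DCL = contribution ÷ (EBIT − I) = €6,865,135.20 ÷ €2,584,025.20 = 2.6568.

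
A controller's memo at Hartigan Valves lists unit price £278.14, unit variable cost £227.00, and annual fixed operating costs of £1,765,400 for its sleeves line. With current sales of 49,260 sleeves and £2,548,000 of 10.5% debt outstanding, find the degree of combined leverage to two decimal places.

Total contribution margin = 49,260 × £51.14 = £2,519,156.40.
Operating income = contribution − fixed costs = £2,519,156.40 − £1,765,400 = £753,756.40. Interest = £267,540.00.
DOL = £2,519,156.40 ÷ £753,756.40 = 3.3421; DFL = £753,756.40 ÷ £486,216.40 = 1.5502.
DCL = DOL × DFL = 3.3421 × 1.5502 = 5.1809.

5.18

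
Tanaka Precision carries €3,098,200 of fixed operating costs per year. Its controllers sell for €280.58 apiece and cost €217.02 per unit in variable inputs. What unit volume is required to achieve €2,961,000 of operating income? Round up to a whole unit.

Each unit contributes €280.58 − €217.02 = €63.56.
Units = (FC + target) / CM = (€3,098,200 + €2,961,000) / €63.56 = 95,330.40, so 95,331 controllers.

95,331 controllers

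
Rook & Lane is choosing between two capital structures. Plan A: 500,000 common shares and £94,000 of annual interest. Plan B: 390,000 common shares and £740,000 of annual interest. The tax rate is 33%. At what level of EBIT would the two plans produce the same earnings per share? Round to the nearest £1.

Set EPS_A = EPS_B: (EBIT − £94,000)(1 − 0.33) ÷ 500,000 = (EBIT − £740,000)(1 − 0.33) ÷ 390,000.
The (1 − t) factor cancels: (EBIT − 94,000) × 390,000 = (EBIT − 740,000) × 500,000.
EBIT × (500,000 − 390,000) = 740,000 × 500,000 − 94,000 × 390,000 = 333,340,000,000, so EBIT = 333,340,000,000 ÷ 110,000 = 3,030,363.64.

£3,030,364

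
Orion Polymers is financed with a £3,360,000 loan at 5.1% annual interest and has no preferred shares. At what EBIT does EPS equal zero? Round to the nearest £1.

Annual interest = 5.1% × £3,360,000 = £171,360.00.
With no preferred dividends, EPS = 0 when EBIT exactly covers interest, so the financial break-even EBIT is £171,360.00.

£171,360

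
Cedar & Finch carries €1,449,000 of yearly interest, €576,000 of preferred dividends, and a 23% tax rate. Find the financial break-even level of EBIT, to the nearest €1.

€2,197,052

Preferred dividends are paid after tax, so their pre-tax equivalent is €576,000 ÷ (1 − 0.23) = €748,051.95.
EPS = 0 when EBIT covers interest plus the pre-tax preferred burden: €1,449,000 + €748,051.95 = €2,197,051.95.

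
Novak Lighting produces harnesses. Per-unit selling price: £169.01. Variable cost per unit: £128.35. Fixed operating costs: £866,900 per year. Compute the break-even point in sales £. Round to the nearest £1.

£3,603,413

Contribution margin per unit = £169.01 − £128.35 = £40.66, a CM ratio of £40.66 ÷ £169.01 = 0.2406.
Break-even revenue = fixed costs × price ÷ CM = £866,900 × £169.01 ÷ £40.66 = £3,603,413.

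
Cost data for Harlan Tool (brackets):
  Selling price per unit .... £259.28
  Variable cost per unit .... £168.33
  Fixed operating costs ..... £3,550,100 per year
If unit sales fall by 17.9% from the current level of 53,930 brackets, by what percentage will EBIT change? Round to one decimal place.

At 53,930 units, contribution = 53,930 × £90.95 = £4,904,933.50.
Subtracting fixed costs: EBIT = £4,904,933.50 − £3,550,100 = £1,354,833.50.
So DOL = total CM / EBIT = £4,904,933.50 / £1,354,833.50 = 3.6203.
So EBIT moves 3.6203 × (-17.9%) = -64.8%.

-64.8%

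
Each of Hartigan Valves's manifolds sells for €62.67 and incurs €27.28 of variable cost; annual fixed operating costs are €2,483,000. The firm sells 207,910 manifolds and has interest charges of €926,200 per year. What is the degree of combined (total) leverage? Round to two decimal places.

1.86

At 207,910 units, contribution = 207,910 × €35.39 = €7,357,934.90.
EBIT = €7,357,934.90 − €2,483,000 = €4,874,934.90. Interest = €926,200.00, so EBIT − I = €3,948,734.90.
DCL = contribution ÷ (EBIT − I) = €7,357,934.90 ÷ €3,948,734.90 = 1.8634.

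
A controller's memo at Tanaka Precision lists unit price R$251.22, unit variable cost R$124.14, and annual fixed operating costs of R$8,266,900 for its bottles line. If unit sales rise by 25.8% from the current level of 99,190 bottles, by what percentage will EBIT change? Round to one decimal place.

At 99,190 units, contribution = 99,190 × R$127.08 = R$12,605,065.20.
Operating income = contribution − fixed costs = R$12,605,065.20 − R$8,266,900 = R$4,338,165.20.
DOL = contribution ÷ EBIT = R$12,605,065.20 ÷ R$4,338,165.20 = 2.9056.
%ΔEBIT = DOL × %ΔSales = 2.9056 × +25.8% = +75.0%.

+75.0%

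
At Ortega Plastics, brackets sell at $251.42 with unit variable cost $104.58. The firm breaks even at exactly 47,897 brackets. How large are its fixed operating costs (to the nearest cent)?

$7,033,195.48

Contribution margin per unit = $251.42 − $104.58 = $146.84.
Fixed costs = break-even units × CM = 47,897 × $146.84 = $7,033,195.48.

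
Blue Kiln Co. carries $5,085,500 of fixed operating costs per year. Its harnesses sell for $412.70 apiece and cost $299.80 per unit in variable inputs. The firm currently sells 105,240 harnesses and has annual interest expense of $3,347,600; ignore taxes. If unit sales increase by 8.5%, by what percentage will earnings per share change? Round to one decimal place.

Total contribution margin = 105,240 × $112.90 = $11,881,596.00.
Operating income = contribution − fixed costs = $11,881,596.00 − $5,085,500 = $6,796,096.00.
After interest of $3,347,600.00, pre-tax earnings = $3,448,496.00.
Degree of combined leverage = contribution ÷ (EBIT − I) = $11,881,596.00 ÷ $3,448,496.00 = 3.4454.
EPS therefore changes by 3.4454 × (+8.5%) = +29.3%.

+29.3%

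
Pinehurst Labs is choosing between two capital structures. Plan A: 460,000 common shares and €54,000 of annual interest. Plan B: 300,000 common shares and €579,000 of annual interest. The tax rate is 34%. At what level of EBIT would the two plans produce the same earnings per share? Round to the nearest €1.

€1,563,375

At indifference, (EBIT − 54,000)(1 − t)/460,000 = (EBIT − 579,000)(1 − t)/300,000.
The (1 − t) factor cancels: (EBIT − 54,000) × 300,000 = (EBIT − 579,000) × 460,000.
Solving, EBIT = (579,000·460,000 − 54,000·300,000) / (460,000 − 300,000) = 250,140,000,000 / 160,000 = 1,563,375.00.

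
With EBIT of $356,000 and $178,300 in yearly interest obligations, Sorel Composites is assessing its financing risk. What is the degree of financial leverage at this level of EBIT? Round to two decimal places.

Interest = $178,300.00.
Degree of financial leverage = EBIT / (EBIT − interest) = $356,000 / $177,700.00 = 2.0034.

2.00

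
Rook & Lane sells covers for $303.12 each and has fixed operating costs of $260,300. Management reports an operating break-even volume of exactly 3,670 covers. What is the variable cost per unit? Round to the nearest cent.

$232.19

Contribution per unit must be FC / Q = $260,300 / 3,670 = $70.9264.
Variable cost per unit = $303.12 − $70.9264 = $232.19.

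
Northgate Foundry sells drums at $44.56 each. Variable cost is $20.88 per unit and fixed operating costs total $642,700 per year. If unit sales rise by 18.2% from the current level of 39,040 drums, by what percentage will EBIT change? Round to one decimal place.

+59.7%

At 39,040 units, contribution = 39,040 × $23.68 = $924,467.20.
EBIT = $924,467.20 − $642,700 = $281,767.20.
DOL = contribution ÷ EBIT = $924,467.20 ÷ $281,767.20 = 3.2810.
%ΔEBIT = DOL × %ΔSales = 3.2810 × +18.2% = +59.7%.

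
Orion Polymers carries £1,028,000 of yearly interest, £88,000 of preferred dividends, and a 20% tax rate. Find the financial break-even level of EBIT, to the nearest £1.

Preferred dividends are paid after tax, so their pre-tax equivalent is £88,000 ÷ (1 − 0.20) = £110,000.00.
EPS = 0 when EBIT covers interest plus the pre-tax preferred burden: £1,028,000 + £110,000.00 = £1,138,000.00.

£1,138,000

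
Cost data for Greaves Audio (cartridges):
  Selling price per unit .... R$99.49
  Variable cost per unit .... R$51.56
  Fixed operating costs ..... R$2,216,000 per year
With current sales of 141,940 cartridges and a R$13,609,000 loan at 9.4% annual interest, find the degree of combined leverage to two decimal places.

At 141,940 units, contribution = 141,940 × R$47.93 = R$6,803,184.20.
Subtracting fixed costs: EBIT = R$6,803,184.20 − R$2,216,000 = R$4,587,184.20. Interest = R$1,279,246.00.
DOL = R$6,803,184.20 ÷ R$4,587,184.20 = 1.4831; DFL = R$4,587,184.20 ÷ R$3,307,938.20 = 1.3867.
Combined leverage = 1.4831 × 1.3867 = 2.0566.

2.06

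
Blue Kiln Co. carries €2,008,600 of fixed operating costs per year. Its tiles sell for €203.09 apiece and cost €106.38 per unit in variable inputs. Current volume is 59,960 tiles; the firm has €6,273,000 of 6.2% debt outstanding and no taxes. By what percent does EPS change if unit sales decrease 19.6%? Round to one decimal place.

Contribution at this volume is 59,960 × €96.71 = €5,798,731.60.
EBIT = €5,798,731.60 − €2,008,600 = €3,790,131.60.
Interest = €388,926.00, so EBIT − I = €3,401,205.60.
DCL = total CM / (EBIT − I) = €5,798,731.60 / €3,401,205.60 = 1.7049.
%ΔEPS = DCL × %ΔSales = 1.7049 × -19.6% = -33.4%.

-33.4%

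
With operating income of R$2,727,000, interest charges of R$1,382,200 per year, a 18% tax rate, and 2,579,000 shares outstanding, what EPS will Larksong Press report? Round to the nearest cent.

Pre-tax income = R$2,727,000 − R$1,382,200.00 = R$1,344,800.00.
After tax at 18%: net income = R$1,344,800.00 × 0.82 = R$1,102,736.00.
EPS = R$1,102,736.00 ÷ 2,579,000 = R$0.43.

R$0.43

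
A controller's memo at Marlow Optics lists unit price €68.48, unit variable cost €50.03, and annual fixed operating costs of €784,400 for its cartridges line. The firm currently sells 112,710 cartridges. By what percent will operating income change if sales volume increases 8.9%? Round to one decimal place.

Contribution at this volume is 112,710 × €18.45 = €2,079,499.50.
Subtracting fixed costs: EBIT = €2,079,499.50 − €784,400 = €1,295,099.50.
So DOL = total CM / EBIT = €2,079,499.50 / €1,295,099.50 = 1.6057.
So EBIT moves 1.6057 × (+8.9%) = +14.3%.

+14.3%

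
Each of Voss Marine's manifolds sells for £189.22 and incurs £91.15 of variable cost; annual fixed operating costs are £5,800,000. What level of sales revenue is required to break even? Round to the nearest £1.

CM per unit = £189.22 − £91.15 = £98.07; CM ratio = £98.07 / £189.22 = 0.5183.
Break-even revenue = fixed costs × price ÷ CM = £5,800,000 × £189.22 ÷ £98.07 = £11,190,741.

£11,190,741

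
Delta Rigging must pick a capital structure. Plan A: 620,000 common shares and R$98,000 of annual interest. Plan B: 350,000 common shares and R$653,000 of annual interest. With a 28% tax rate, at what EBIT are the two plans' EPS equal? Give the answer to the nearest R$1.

Set EPS_A = EPS_B: (EBIT − R$98,000)(1 − 0.28) ÷ 620,000 = (EBIT − R$653,000)(1 − 0.28) ÷ 350,000.
Cancelling (1 − t) and cross-multiplying: 350,000·(EBIT − 98,000) = 620,000·(EBIT − 653,000).
Solving, EBIT = (653,000·620,000 − 98,000·350,000) / (620,000 − 350,000) = 370,560,000,000 / 270,000 = 1,372,444.44.

R$1,372,444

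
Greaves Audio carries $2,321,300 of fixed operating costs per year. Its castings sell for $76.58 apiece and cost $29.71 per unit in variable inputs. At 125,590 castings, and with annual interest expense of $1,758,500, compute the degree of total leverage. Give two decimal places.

Contribution at this volume is 125,590 × $46.87 = $5,886,403.30.
Subtracting fixed costs: EBIT = $5,886,403.30 − $2,321,300 = $3,565,103.30. Interest = $1,758,500.00.
DOL = $5,886,403.30 ÷ $3,565,103.30 = 1.6511; DFL = $3,565,103.30 ÷ $1,806,603.30 = 1.9734.
Combined leverage = 1.6511 × 1.9734 = 3.2583.

3.26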